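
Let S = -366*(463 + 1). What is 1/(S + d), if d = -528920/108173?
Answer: -108173/18370900472 ≈ -5.8883e-6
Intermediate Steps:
S = -169824 (S = -366*464 = -169824)
d = -528920/108173 (d = -528920*1/108173 = -528920/108173 ≈ -4.8896)
1/(S + d) = 1/(-169824 - 528920/108173) = 1/(-18370900472/108173) = -108173/18370900472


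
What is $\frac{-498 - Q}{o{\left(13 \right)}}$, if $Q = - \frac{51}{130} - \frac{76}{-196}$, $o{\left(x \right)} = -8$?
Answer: $\frac{3172231}{50960} \approx 62.249$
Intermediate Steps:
$Q = - \frac{29}{6370}$ ($Q = \left(-51\right) \frac{1}{130} - - \frac{19}{49} = - \frac{51}{130} + \frac{19}{49} = - \frac{29}{6370} \approx -0.0045526$)
$\frac{-498 - Q}{o{\left(13 \right)}} = \frac{-498 - - \frac{29}{6370}}{-8} = \left(-498 + \frac{29}{6370}\right) \left(- \frac{1}{8}\right) = \left(- \frac{3172231}{6370}\right) \left(- \frac{1}{8}\right) = \frac{3172231}{50960}$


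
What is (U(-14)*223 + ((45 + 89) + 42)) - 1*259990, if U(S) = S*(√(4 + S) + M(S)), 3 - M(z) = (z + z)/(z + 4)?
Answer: -1302192/5 - 3122*I*√10 ≈ -2.6044e+5 - 9872.6*I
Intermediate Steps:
M(z) = 3 - 2*z/(4 + z) (M(z) = 3 - (z + z)/(z + 4) = 3 - 2*z/(4 + z))
U(S) = S*(√(4 + S) + (12 + S)/(4 + S))
(U(-14)*223 + ((45 + 89) + 42)) - 1*259990 = (-14*(12 - 14 + (4 - 14)^(3/2))/(4 - 14)*223 + ((45 + 89) + 42)) - 1*259990 = (-14*(12 - 14 + (-10)^(3/2))/(-10)*223 + (134 + 42)) - 259990 = (-14*(-⅒)*(12 - 14 - 10*I*√10)*223 + 176) - 259990 = (-14*(-⅒)*(-2 - 10*I*√10)*223 + 176) - 259990 = ((-14/5 - 14*I*√10)*223 + 176) - 259990 = ((-3122/5 - 3122*I*√10) + 176) - 259990 = (-2242/5 - 3122*I*√10) - 259990 = -1302192/5 - 3122*I*√10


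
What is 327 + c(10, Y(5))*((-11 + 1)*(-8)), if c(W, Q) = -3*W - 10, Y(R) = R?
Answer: -2873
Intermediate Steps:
c(W, Q) = -10 - 3*W
327 + c(10, Y(5))*((-11 + 1)*(-8)) = 327 + (-10 - 3*10)*((-11 + 1)*(-8)) = 327 + (-10 - 30)*(-10*(-8)) = 327 - 40*80 = 327 - 3200 = -2873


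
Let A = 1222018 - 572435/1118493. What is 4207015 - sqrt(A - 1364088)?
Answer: 4207015 - I*sqrt(19748220894985765)/372831 ≈ 4.207e+6 - 376.92*I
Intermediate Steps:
A = 1366818006439/1118493 (A = 1222018 - 572435/1118493 = 1366818006439/1118493 ≈ 1.2220e+6)
4207015 - sqrt(A - 1364088) = 4207015 - sqrt(1366818006439/1118493 - 1364088) = 4207015 - sqrt(-158904872945/1118493) = 4207015 - I*sqrt(19748220894985765)/372831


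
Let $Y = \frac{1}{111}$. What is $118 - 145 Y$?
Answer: $\frac{12953}{111} \approx 116.69$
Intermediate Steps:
$Y = \frac{1}{111} \approx 0.009009$
$118 - 145 Y = 118 - \frac{145}{111} = \frac{12953}{111}$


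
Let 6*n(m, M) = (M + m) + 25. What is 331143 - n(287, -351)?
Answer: 662299/2 ≈ 3.3115e+5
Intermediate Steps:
n(m, M) = 25/6 + M/6 + m/6 (n(m, M) = ((M + m) + 25)/6 = (25 + M + m)/6 = 25/6 + M/6 + m/6)
331143 - n(287, -351) = 331143 - (25/6 + (1/6)*(-351) + (1/6)*287) = 331143 - (25/6 - 117/2 + 287/6) = 331143 - 1*(-13/2) = 331143 + 13/2 = 662299/2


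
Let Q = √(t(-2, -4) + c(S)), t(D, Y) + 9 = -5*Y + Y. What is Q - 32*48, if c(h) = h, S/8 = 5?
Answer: -1536 + √47 ≈ -1529.1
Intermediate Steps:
t(D, Y) = -9 - 4*Y (t(D, Y) = -9 + (-5*Y + Y) = -9 - 4*Y)
S = 40 (S = 8*5 = 40)
Q = √47 (Q = √((-9 - 4*(-4)) + 40) = √((-9 + 16) + 40) = √(7 + 40) = √47 ≈ 6.8557)
Q - 32*48 = √47 - 32*48 = √47 - 1536 = -1536 + √47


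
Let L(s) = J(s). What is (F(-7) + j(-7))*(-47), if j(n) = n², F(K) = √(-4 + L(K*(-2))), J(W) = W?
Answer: -2303 - 47*√10 ≈ -2451.6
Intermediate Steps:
L(s) = s
F(K) = √(-4 - 2*K) (F(K) = √(-4 + K*(-2)) = √(-4 - 2*K))
(F(-7) + j(-7))*(-47) = (√(-4 - 2*(-7)) + (-7)²)*(-47) = (√(-4 + 14) + 49)*(-47) = (√10 + 49)*(-47) = (49 + √10)*(-47) = -2303 - 47*√10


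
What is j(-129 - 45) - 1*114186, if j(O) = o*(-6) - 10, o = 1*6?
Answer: -114232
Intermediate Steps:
o = 6
j(O) = -46 (j(O) = 6*(-6) - 10 = -36 - 10 = -46)
j(-129 - 45) - 1*114186 = -46 - 1*114186 = -46 - 114186 = -114232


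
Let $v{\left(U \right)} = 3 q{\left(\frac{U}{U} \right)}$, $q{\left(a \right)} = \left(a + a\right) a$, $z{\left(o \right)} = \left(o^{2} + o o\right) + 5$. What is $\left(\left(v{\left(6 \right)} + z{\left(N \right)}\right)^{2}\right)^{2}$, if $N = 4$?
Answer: $3418801$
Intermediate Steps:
$z{\left(o \right)} = 5 + 2 o^{2}$ ($z{\left(o \right)} = \left(o^{2} + o^{2}\right) + 5 = 2 o^{2} + 5 = 5 + 2 o^{2}$)
$q{\left(a \right)} = 2 a^{2}$ ($q{\left(a \right)} = 2 a a = 2 a^{2}$)
$v{\left(U \right)} = 6$ ($v{\left(U \right)} = 3 \cdot 2 \left(\frac{U}{U}\right)^{2} = 3 \cdot 2 \cdot 1^{2} = 3 \cdot 2 \cdot 1 = 3 \cdot 2 = 6$)
$\left(\left(v{\left(6 \right)} + z{\left(N \right)}\right)^{2}\right)^{2} = \left(\left(6 + \left(5 + 2 \cdot 4^{2}\right)\right)^{2}\right)^{2} = \left(\left(6 + \left(5 + 2 \cdot 16\right)\right)^{2}\right)^{2} = \left(\left(6 + \left(5 + 32\right)\right)^{2}\right)^{2} = \left(\left(6 + 37\right)^{2}\right)^{2} = \left(43^{2}\right)^{2} = 1849^{2} = 3418801$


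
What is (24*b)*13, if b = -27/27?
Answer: -312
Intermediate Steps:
b = -1 (b = -27*1/27 = -1)
(24*b)*13 = (24*(-1))*13 = -24*13 = -312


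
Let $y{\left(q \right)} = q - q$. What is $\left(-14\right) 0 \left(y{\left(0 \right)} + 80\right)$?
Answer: $0$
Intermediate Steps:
$y{\left(q \right)} = 0$
$\left(-14\right) 0 \left(y{\left(0 \right)} + 80\right) = \left(-14\right) 0 \left(0 + 80\right) = 0 \cdot 80 = 0$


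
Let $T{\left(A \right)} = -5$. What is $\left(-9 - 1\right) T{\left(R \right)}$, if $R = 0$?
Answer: $50$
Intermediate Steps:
$\left(-9 - 1\right) T{\left(R \right)} = \left(-9 - 1\right) \left(-5\right) = \left(-10\right) \left(-5\right) = 50$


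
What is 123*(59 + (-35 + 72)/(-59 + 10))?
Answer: 351042/49 ≈ 7164.1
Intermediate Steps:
123*(59 + (-35 + 72)/(-59 + 10)) = 123*(59 + 37/(-49)) = 123*(59 + 37*(-1/49)) = 123*(59 - 37/49) = 123*(2854/49) = 351042/49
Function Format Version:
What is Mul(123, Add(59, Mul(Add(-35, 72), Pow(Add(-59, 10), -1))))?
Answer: Rational(351042, 49) ≈ 7164.1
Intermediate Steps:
Mul(123, Add(59, Mul(Add(-35, 72), Pow(Add(-59, 10), -1)))) = Mul(123, Add(59, Mul(37, Pow(-49, -1)))) = Mul(123, Add(59, Mul(37, Rational(-1, 49)))) = Mul(123, Add(59, Rational(-37, 49))) = Mul(123, Rational(2854, 49)) = Rational(351042, 49)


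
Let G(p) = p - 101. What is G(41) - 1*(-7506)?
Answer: 7446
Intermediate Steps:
G(p) = -101 + p
G(41) - 1*(-7506) = (-101 + 41) - 1*(-7506) = -60 + 7506 = 7446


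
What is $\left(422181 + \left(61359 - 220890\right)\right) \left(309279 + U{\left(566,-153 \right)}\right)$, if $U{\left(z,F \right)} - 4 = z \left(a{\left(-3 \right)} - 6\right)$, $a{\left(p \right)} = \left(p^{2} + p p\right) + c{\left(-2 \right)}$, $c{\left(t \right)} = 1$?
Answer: $83165758650$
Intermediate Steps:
$a{\left(p \right)} = 1 + 2 p^{2}$ ($a{\left(p \right)} = \left(p^{2} + p p\right) + 1 = \left(p^{2} + p^{2}\right) + 1 = 2 p^{2} + 1 = 1 + 2 p^{2}$)
$U{\left(z,F \right)} = 4 + 13 z$ ($U{\left(z,F \right)} = 4 + z \left(\left(1 + 2 \left(-3\right)^{2}\right) - 6\right) = 4 + z \left(\left(1 + 2 \cdot 9\right) - 6\right) = 4 + z \left(\left(1 + 18\right) - 6\right) = 4 + z \left(19 - 6\right) = 4 + z 13 = 4 + 13 z$)
$\left(422181 + \left(61359 - 220890\right)\right) \left(309279 + U{\left(566,-153 \right)}\right) = \left(422181 + \left(61359 - 220890\right)\right) \left(309279 + \left(4 + 13 \cdot 566\right)\right) = \left(422181 + \left(61359 - 220890\right)\right) \left(309279 + \left(4 + 7358\right)\right) = \left(422181 - 159531\right) \left(309279 + 7362\right) = 262650 \cdot 316641 = 83165758650$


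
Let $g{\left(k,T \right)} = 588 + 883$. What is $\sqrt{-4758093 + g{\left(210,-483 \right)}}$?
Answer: $i \sqrt{4756622} \approx 2181.0 i$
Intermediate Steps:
$g{\left(k,T \right)} = 1471$
$\sqrt{-4758093 + g{\left(210,-483 \right)}} = \sqrt{-4758093 + 1471} = \sqrt{-4756622} = i \sqrt{4756622}$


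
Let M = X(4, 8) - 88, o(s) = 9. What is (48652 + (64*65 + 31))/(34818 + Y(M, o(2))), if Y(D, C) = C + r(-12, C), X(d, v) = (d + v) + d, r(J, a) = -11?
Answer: 52843/34816 ≈ 1.5178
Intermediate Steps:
X(d, v) = v + 2*d
M = -72 (M = (8 + 2*4) - 88 = (8 + 8) - 88 = 16 - 88 = -72)
Y(D, C) = -11 + C (Y(D, C) = C - 11 = -11 + C)
(48652 + (64*65 + 31))/(34818 + Y(M, o(2))) = (48652 + (64*65 + 31))/(34818 + (-11 + 9)) = (48652 + (4160 + 31))/(34818 - 2) = (48652 + 4191)/34816 = 52843*(1/34816) = 52843/34816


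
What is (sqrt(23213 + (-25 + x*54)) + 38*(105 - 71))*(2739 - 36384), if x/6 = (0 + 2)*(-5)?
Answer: -43469340 - 67290*sqrt(4987) ≈ -4.8221e+7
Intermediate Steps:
x = -60 (x = 6*((0 + 2)*(-5)) = 6*(2*(-5)) = 6*(-10) = -60)
(sqrt(23213 + (-25 + x*54)) + 38*(105 - 71))*(2739 - 36384) = (sqrt(23213 + (-25 - 60*54)) + 38*(105 - 71))*(2739 - 36384) = (sqrt(23213 + (-25 - 3240)) + 38*34)*(-33645) = (sqrt(23213 - 3265) + 1292)*(-33645) = (sqrt(19948) + 1292)*(-33645) = (2*sqrt(4987) + 1292)*(-33645) = (1292 + 2*sqrt(4987))*(-33645) = -43469340 - 67290*sqrt(4987)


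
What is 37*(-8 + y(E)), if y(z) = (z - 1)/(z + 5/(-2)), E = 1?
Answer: -296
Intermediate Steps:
y(z) = (-1 + z)/(-5/2 + z) (y(z) = (-1 + z)/(z + 5*(-1/2)) = (-1 + z)/(z - 5/2) = (-1 + z)/(-5/2 + z))
37*(-8 + y(E)) = 37*(-8 + 2*(-1 + 1)/(-5 + 2*1)) = 37*(-8 + 2*0/(-5 + 2)) = 37*(-8 + 2*0/(-3)) = 37*(-8 + 2*(-1/3)*0) = 37*(-8 + 0) = 37*(-8) = -296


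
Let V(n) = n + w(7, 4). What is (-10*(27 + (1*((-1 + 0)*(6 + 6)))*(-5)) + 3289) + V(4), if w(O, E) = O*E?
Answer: 2451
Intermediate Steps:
w(O, E) = E*O
V(n) = 28 + n (V(n) = n + 4*7 = n + 28 = 28 + n)
(-10*(27 + (1*((-1 + 0)*(6 + 6)))*(-5)) + 3289) + V(4) = (-10*(27 + (1*((-1 + 0)*(6 + 6)))*(-5)) + 3289) + (28 + 4) = (-10*(27 + (1*(-1*12))*(-5)) + 3289) + 32 = (-10*(27 + (1*(-12))*(-5)) + 3289) + 32 = (-10*(27 - 12*(-5)) + 3289) + 32 = (-10*(27 + 60) + 3289) + 32 = (-10*87 + 3289) + 32 = (-870 + 3289) + 32 = 2419 + 32 = 2451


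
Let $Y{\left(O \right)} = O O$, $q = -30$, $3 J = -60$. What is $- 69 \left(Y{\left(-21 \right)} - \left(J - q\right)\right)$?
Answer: $-29739$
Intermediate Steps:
$J = -20$ ($J = \frac{1}{3} \left(-60\right) = -20$)
$Y{\left(O \right)} = O^{2}$
$- 69 \left(Y{\left(-21 \right)} - \left(J - q\right)\right) = - 69 \left(\left(-21\right)^{2} - 10\right) = - 69 \left(441 + \left(-30 + 20\right)\right) = - 69 \left(441 - 10\right) = \left(-69\right) 431 = -29739$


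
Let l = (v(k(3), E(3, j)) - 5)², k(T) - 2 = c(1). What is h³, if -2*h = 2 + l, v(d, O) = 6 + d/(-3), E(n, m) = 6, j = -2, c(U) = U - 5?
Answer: -79507/5832 ≈ -13.633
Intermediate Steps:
c(U) = -5 + U
k(T) = -2 (k(T) = 2 + (-5 + 1) = 2 - 4 = -2)
v(d, O) = 6 - d/3 (v(d, O) = 6 + d*(-⅓) = 6 - d/3)
l = 25/9 (l = ((6 - ⅓*(-2)) - 5)² = ((6 + ⅔) - 5)² = (20/3 - 5)² = (5/3)² = 25/9 ≈ 2.7778)
h = -43/18 (h = -(2 + 25/9)/2 = -½*43/9 = -43/18 ≈ -2.3889)
h³ = (-43/18)³ = -79507/5832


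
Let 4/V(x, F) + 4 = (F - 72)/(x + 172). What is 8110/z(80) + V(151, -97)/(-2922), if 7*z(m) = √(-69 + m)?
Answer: 646/2134521 + 56770*√11/11 ≈ 17117.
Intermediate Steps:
z(m) = √(-69 + m)/7
V(x, F) = 4/(-4 + (-72 + F)/(172 + x)) (V(x, F) = 4/(-4 + (F - 72)/(x + 172)) = 4/(-4 + (-72 + F)/(172 + x)))
8110/z(80) + V(151, -97)/(-2922) = 8110/((√(-69 + 80)/7)) + (4*(-172 - 1*151)/(760 - 1*(-97) + 4*151))/(-2922) = 8110/((√11/7)) + (4*(-172 - 151)/(760 + 97 + 604))*(-1/2922) = 8110*(7*√11/11) + (4*(-323)/1461)*(-1/2922) = 56770*√11/11 + (4*(1/1461)*(-323))*(-1/2922) = 56770*√11/11 - 1292/1461*(-1/2922) = 56770*√11/11 + 646/2134521 = 646/2134521 + 56770*√11/11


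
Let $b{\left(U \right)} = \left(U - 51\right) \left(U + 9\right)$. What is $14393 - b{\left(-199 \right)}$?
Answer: $-33107$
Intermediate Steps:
$b{\left(U \right)} = \left(-51 + U\right) \left(9 + U\right)$
$14393 - b{\left(-199 \right)} = 14393 - \left(-459 + \left(-199\right)^{2} - -8358\right) = 14393 - \left(-459 + 39601 + 8358\right) = 14393 - 47500 = -33107$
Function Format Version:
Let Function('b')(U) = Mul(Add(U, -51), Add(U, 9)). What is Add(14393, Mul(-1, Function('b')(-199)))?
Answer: -33107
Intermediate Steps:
Function('b')(U) = Mul(Add(-51, U), Add(9, U))
Add(14393, Mul(-1, Function('b')(-199))) = Add(14393, Mul(-1, Add(-459, Pow(-199, 2), Mul(-42, -199)))) = Add(14393, Mul(-1, Add(-459, 39601, 8358))) = Add(14393, Mul(-1, 47500)) = Add(14393, -47500) = -33107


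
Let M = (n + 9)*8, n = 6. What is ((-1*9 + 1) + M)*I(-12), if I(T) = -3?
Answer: -336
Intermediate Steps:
M = 120 (M = (6 + 9)*8 = 15*8 = 120)
((-1*9 + 1) + M)*I(-12) = ((-1*9 + 1) + 120)*(-3) = ((-9 + 1) + 120)*(-3) = (-8 + 120)*(-3) = 112*(-3) = -336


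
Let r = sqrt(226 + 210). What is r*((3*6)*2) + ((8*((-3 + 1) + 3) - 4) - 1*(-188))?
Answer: 192 + 72*sqrt(109) ≈ 943.70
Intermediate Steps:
r = 2*sqrt(109) (r = sqrt(436) = 2*sqrt(109) ≈ 20.881)
r*((3*6)*2) + ((8*((-3 + 1) + 3) - 4) - 1*(-188)) = (2*sqrt(109))*((3*6)*2) + ((8*((-3 + 1) + 3) - 4) - 1*(-188)) = (2*sqrt(109))*(18*2) + ((8*(-2 + 3) - 4) + 188) = (2*sqrt(109))*36 + ((8*1 - 4) + 188) = 72*sqrt(109) + ((8 - 4) + 188) = 72*sqrt(109) + (4 + 188) = 72*sqrt(109) + 192 = 192 + 72*sqrt(109)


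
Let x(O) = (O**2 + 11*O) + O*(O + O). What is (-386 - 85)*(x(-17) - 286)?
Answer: -185574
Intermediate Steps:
x(O) = 3*O**2 + 11*O (x(O) = (O**2 + 11*O) + O*(2*O) = (O**2 + 11*O) + 2*O**2 = 3*O**2 + 11*O)
(-386 - 85)*(x(-17) - 286) = (-386 - 85)*(-17*(11 + 3*(-17)) - 286) = -471*(-17*(11 - 51) - 286) = -471*(-17*(-40) - 286) = -471*(680 - 286) = -471*394 = -185574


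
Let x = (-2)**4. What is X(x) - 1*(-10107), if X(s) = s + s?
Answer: 10139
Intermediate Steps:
x = 16
X(s) = 2*s
X(x) - 1*(-10107) = 2*16 - 1*(-10107) = 32 + 10107 = 10139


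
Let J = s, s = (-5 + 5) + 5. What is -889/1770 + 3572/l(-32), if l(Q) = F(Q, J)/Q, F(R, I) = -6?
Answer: 11239597/590 ≈ 19050.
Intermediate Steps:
s = 5 (s = 0 + 5 = 5)
J = 5
l(Q) = -6/Q
-889/1770 + 3572/l(-32) = -889/1770 + 3572/((-6/(-32))) = -889*1/1770 + 3572/((-6*(-1/32))) = -889/1770 + 3572/(3/16) = -889/1770 + 3572*(16/3) = -889/1770 + 57152/3 = 11239597/590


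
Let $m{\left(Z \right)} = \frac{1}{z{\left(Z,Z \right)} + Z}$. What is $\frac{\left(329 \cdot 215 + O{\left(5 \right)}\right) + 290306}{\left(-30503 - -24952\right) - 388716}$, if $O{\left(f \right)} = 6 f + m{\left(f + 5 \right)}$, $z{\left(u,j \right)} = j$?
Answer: $- \frac{7221421}{7885340} \approx -0.9158$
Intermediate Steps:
$m{\left(Z \right)} = \frac{1}{2 Z}$ ($m{\left(Z \right)} = \frac{1}{Z + Z} = \frac{1}{2 Z}$)
$O{\left(f \right)} = \frac{1}{2 \left(5 + f\right)} + 6 f$ ($O{\left(f \right)} = 6 f + \frac{1}{2 \left(f + 5\right)} = 6 f + \frac{1}{2 \left(5 + f\right)} = \frac{1}{2 \left(5 + f\right)} + 6 f$)
$\frac{\left(329 \cdot 215 + O{\left(5 \right)}\right) + 290306}{\left(-30503 - -24952\right) - 388716} = \frac{\left(329 \cdot 215 + \frac{1 + 12 \cdot 5 \left(5 + 5\right)}{2 \left(5 + 5\right)}\right) + 290306}{\left(-30503 - -24952\right) - 388716} = \frac{\left(70735 + \frac{1 + 12 \cdot 5 \cdot 10}{2 \cdot 10}\right) + 290306}{\left(-30503 + 24952\right) - 388716} = \frac{\left(70735 + \frac{1}{2} \cdot \frac{1}{10} \left(1 + 600\right)\right) + 290306}{-5551 - 388716} = \frac{\left(70735 + \frac{1}{2} \cdot \frac{1}{10} \cdot 601\right) + 290306}{-394267} = \left(\left(70735 + \frac{601}{20}\right) + 290306\right) \left(- \frac{1}{394267}\right) = \left(\frac{1415301}{20} + 290306\right) \left(- \frac{1}{394267}\right) = \frac{7221421}{20} \left(- \frac{1}{394267}\right) = - \frac{7221421}{7885340}$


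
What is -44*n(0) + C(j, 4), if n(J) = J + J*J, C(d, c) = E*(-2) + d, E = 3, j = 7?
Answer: 1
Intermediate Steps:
C(d, c) = -6 + d (C(d, c) = 3*(-2) + d = -6 + d)
n(J) = J + J²
-44*n(0) + C(j, 4) = -0*(1 + 0) + (-6 + 7) = -0 + 1 = -44*0 + 1 = 0 + 1 = 1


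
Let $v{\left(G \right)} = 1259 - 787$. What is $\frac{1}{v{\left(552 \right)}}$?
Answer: $\frac{1}{472} \approx 0.0021186$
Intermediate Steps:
$v{\left(G \right)} = 472$
$\frac{1}{v{\left(552 \right)}} = \frac{1}{472}$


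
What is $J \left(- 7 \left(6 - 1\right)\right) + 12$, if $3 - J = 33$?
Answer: $1062$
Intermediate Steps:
$J = -30$ ($J = 3 - 33 = -30$)
$J \left(- 7 \left(6 - 1\right)\right) + 12 = - 30 \left(- 7 \left(6 - 1\right)\right) + 12 = - 30 \left(\left(-7\right) 5\right) + 12 = \left(-30\right) \left(-35\right) + 12 = 1050 + 12 = 1062$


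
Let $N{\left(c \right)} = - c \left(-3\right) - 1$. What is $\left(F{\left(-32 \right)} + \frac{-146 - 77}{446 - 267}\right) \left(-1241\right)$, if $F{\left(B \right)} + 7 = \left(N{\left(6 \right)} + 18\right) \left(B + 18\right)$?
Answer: $\frac{110679826}{179} \approx 6.1832 \cdot 10^{5}$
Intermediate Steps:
$N{\left(c \right)} = -1 + 3 c$ ($N{\left(c \right)} = - \left(-3\right) c - 1 = 3 c - 1 = -1 + 3 c$)
$F{\left(B \right)} = 623 + 35 B$ ($F{\left(B \right)} = -7 + \left(\left(-1 + 3 \cdot 6\right) + 18\right) \left(B + 18\right) = -7 + \left(\left(-1 + 18\right) + 18\right) \left(18 + B\right) = -7 + \left(17 + 18\right) \left(18 + B\right) = -7 + 35 \left(18 + B\right) = -7 + \left(630 + 35 B\right) = 623 + 35 B$)
$\left(F{\left(-32 \right)} + \frac{-146 - 77}{446 - 267}\right) \left(-1241\right) = \left(\left(623 + 35 \left(-32\right)\right) + \frac{-146 - 77}{446 - 267}\right) \left(-1241\right) = \left(\left(623 - 1120\right) - \frac{223}{179}\right) \left(-1241\right) = \left(-497 - \frac{223}{179}\right) \left(-1241\right) = \left(- \frac{89186}{179}\right) \left(-1241\right) = \frac{110679826}{179}$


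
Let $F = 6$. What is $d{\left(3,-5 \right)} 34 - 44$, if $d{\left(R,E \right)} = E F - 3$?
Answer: $-1166$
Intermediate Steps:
$d{\left(R,E \right)} = -3 + 6 E$ ($d{\left(R,E \right)} = E 6 - 3 = 6 E - 3 = -3 + 6 E$)
$d{\left(3,-5 \right)} 34 - 44 = \left(-3 + 6 \left(-5\right)\right) 34 - 44 = \left(-3 - 30\right) 34 - 44 = \left(-33\right) 34 - 44 = -1122 - 44 = -1166$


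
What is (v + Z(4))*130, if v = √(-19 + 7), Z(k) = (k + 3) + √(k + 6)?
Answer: 910 + 130*√10 + 260*I*√3 ≈ 1321.1 + 450.33*I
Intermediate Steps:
Z(k) = 3 + k + √(6 + k) (Z(k) = (3 + k) + √(6 + k) = 3 + k + √(6 + k))
v = 2*I*√3 (v = √(-12) = 2*I*√3 ≈ 3.4641*I)
(v + Z(4))*130 = (2*I*√3 + (3 + 4 + √(6 + 4)))*130 = (2*I*√3 + (3 + 4 + √10))*130 = (2*I*√3 + (7 + √10))*130 = (7 + √10 + 2*I*√3)*130 = 910 + 130*√10 + 260*I*√3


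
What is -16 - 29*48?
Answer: -1408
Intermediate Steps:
-16 - 29*48 = -16 - 1392 = -1408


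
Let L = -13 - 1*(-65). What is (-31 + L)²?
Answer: 441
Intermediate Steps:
L = 52 (L = -13 + 65 = 52)
(-31 + L)² = (-31 + 52)² = 21² = 441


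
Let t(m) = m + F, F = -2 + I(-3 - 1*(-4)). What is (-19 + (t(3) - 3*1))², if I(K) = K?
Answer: 400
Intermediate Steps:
F = -1 (F = -2 + (-3 - 1*(-4)) = -2 + (-3 + 4) = -2 + 1 = -1)
t(m) = -1 + m (t(m) = m - 1 = -1 + m)
(-19 + (t(3) - 3*1))² = (-19 + ((-1 + 3) - 3*1))² = (-19 + (2 - 3))² = (-19 - 1)² = (-20)² = 400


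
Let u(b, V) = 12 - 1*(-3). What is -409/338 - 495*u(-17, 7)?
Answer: -2510059/338 ≈ -7426.2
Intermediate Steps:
u(b, V) = 15 (u(b, V) = 12 + 3 = 15)
-409/338 - 495*u(-17, 7) = -409/338 - 495*15 = -409*1/338 - 7425 = -409/338 - 7425 = -2510059/338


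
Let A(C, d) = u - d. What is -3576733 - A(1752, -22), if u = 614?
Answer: -3577369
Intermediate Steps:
A(C, d) = 614 - d
-3576733 - A(1752, -22) = -3576733 - (614 - 1*(-22)) = -3576733 - (614 + 22) = -3576733 - 1*636 = -3576733 - 636 = -3577369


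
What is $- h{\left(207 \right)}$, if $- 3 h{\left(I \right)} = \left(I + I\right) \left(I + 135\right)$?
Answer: $47196$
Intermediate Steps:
$h{\left(I \right)} = - \frac{2 I \left(135 + I\right)}{3}$ ($h{\left(I \right)} = - \frac{\left(I + I\right) \left(I + 135\right)}{3} = - \frac{2 I \left(135 + I\right)}{3}$)
$- h{\left(207 \right)} = - \frac{\left(-2\right) 207 \left(135 + 207\right)}{3} = - \frac{\left(-2\right) 207 \cdot 342}{3} = \left(-1\right) \left(-47196\right) = 47196$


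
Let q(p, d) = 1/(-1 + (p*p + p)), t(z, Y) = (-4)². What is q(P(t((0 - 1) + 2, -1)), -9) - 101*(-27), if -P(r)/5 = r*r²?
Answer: 1143730849114/419409919 ≈ 2727.0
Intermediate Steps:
t(z, Y) = 16
P(r) = -5*r³ (P(r) = -5*r*r² = -5*r³)
q(p, d) = 1/(-1 + p + p²) (q(p, d) = 1/(-1 + (p² + p)) = 1/(-1 + (p + p²)) = 1/(-1 + p + p²))
q(P(t((0 - 1) + 2, -1)), -9) - 101*(-27) = 1/(-1 - 5*16³ + (-5*16³)²) - 101*(-27) = 1/(-1 - 5*4096 + (-5*4096)²) + 2727 = 1/(-1 - 20480 + (-20480)²) + 2727 = 1/(-1 - 20480 + 419430400) + 2727 = 1/419409919 + 2727 = 1143730849114/419409919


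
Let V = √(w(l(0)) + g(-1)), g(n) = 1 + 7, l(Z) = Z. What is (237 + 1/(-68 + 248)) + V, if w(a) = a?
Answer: 42661/180 + 2*√2 ≈ 239.83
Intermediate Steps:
g(n) = 8
V = 2*√2 (V = √(0 + 8) = √8 = 2*√2 ≈ 2.8284)
(237 + 1/(-68 + 248)) + V = (237 + 1/(-68 + 248)) + 2*√2 = (237 + 1/180) + 2*√2 = 42661/180 + 2*√2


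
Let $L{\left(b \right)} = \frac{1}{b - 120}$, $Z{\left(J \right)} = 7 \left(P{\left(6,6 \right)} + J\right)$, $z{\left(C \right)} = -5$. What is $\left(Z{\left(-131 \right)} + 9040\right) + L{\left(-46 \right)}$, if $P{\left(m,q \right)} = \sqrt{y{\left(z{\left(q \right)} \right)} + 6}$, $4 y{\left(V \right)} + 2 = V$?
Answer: $\frac{1348417}{166} + \frac{7 \sqrt{17}}{2} \approx 8137.4$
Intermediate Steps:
$y{\left(V \right)} = - \frac{1}{2} + \frac{V}{4}$
$P{\left(m,q \right)} = \frac{\sqrt{17}}{2}$ ($P{\left(m,q \right)} = \sqrt{\left(- \frac{1}{2} + \frac{1}{4} \left(-5\right)\right) + 6} = \sqrt{\left(- \frac{1}{2} - \frac{5}{4}\right) + 6} = \sqrt{- \frac{7}{4} + 6} = \sqrt{\frac{17}{4}} = \frac{\sqrt{17}}{2}$)
$Z{\left(J \right)} = 7 J + \frac{7 \sqrt{17}}{2}$ ($Z{\left(J \right)} = 7 \left(\frac{\sqrt{17}}{2} + J\right) = 7 \left(J + \frac{\sqrt{17}}{2}\right) = 7 J + \frac{7 \sqrt{17}}{2}$)
$L{\left(b \right)} = \frac{1}{-120 + b}$
$\left(Z{\left(-131 \right)} + 9040\right) + L{\left(-46 \right)} = \left(\left(7 \left(-131\right) + \frac{7 \sqrt{17}}{2}\right) + 9040\right) + \frac{1}{-120 - 46} = \left(\left(-917 + \frac{7 \sqrt{17}}{2}\right) + 9040\right) + \frac{1}{-166} = \left(8123 + \frac{7 \sqrt{17}}{2}\right) - \frac{1}{166} = \frac{1348417}{166} + \frac{7 \sqrt{17}}{2}$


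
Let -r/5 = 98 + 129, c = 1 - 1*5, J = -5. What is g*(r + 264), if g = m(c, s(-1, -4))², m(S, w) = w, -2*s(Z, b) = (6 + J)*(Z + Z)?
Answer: -871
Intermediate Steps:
s(Z, b) = -Z (s(Z, b) = -(6 - 5)*(Z + Z)/2 = -2*Z/2 = -Z)
c = -4 (c = 1 - 5 = -4)
r = -1135 (r = -5*(98 + 129) = -5*227 = -1135)
g = 1 (g = (-1*(-1))² = 1² = 1)
g*(r + 264) = 1*(-1135 + 264) = 1*(-871) = -871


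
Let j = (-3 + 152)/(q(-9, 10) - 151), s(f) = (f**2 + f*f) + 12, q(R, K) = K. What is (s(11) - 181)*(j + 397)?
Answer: 4075444/141 ≈ 28904.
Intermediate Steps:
s(f) = 12 + 2*f**2 (s(f) = (f**2 + f**2) + 12 = 2*f**2 + 12 = 12 + 2*f**2)
j = -149/141 (j = (-3 + 152)/(10 - 151) = 149/(-141) = 149*(-1/141) = -149/141 ≈ -1.0567)
(s(11) - 181)*(j + 397) = ((12 + 2*11**2) - 181)*(-149/141 + 397) = ((12 + 2*121) - 181)*(55828/141) = ((12 + 242) - 181)*(55828/141) = (254 - 181)*(55828/141) = 73*(55828/141) = 4075444/141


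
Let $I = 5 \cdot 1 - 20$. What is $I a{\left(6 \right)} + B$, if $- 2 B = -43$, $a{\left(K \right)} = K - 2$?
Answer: $- \frac{77}{2} \approx -38.5$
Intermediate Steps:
$a{\left(K \right)} = -2 + K$
$B = \frac{43}{2}$ ($B = \left(- \frac{1}{2}\right) \left(-43\right) = \frac{43}{2} \approx 21.5$)
$I = -15$ ($I = 5 - 20 = -15$)
$I a{\left(6 \right)} + B = - 15 \left(-2 + 6\right) + \frac{43}{2} = \left(-15\right) 4 + \frac{43}{2} = -60 + \frac{43}{2} = - \frac{77}{2}$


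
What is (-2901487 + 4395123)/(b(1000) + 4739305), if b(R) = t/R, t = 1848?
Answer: 46676125/148103339 ≈ 0.31516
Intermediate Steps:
b(R) = 1848/R
(-2901487 + 4395123)/(b(1000) + 4739305) = (-2901487 + 4395123)/(1848/1000 + 4739305) = 1493636/(1848*(1/1000) + 4739305) = 1493636/(231/125 + 4739305) = 1493636/(592413356/125) = 1493636*(125/592413356) = 46676125/148103339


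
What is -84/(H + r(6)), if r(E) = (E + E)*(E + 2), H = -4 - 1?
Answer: -12/13 ≈ -0.92308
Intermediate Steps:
H = -5
r(E) = 2*E*(2 + E) (r(E) = (2*E)*(2 + E) = 2*E*(2 + E))
-84/(H + r(6)) = -84/(-5 + 2*6*(2 + 6)) = -84/(-5 + 2*6*8) = -84/(-5 + 96) = -84/91 = (1/91)*(-84) = -12/13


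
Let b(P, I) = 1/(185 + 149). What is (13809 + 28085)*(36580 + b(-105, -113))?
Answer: 255924601787/167 ≈ 1.5325e+9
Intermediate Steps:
b(P, I) = 1/334
(13809 + 28085)*(36580 + b(-105, -113)) = (13809 + 28085)*(36580 + 1/334) = 41894*(12217721/334) = 255924601787/167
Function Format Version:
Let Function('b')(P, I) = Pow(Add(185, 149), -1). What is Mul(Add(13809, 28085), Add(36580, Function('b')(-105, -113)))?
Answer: Rational(255924601787, 167) ≈ 1.5325e+9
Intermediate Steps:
Function('b')(P, I) = Rational(1, 334) (Function('b')(P, I) = Pow(334, -1) = Rational(1, 334))
Mul(Add(13809, 28085), Add(36580, Function('b')(-105, -113))) = Mul(Add(13809, 28085), Add(36580, Rational(1, 334))) = Mul(41894, Rational(12217721, 334)) = Rational(255924601787, 167)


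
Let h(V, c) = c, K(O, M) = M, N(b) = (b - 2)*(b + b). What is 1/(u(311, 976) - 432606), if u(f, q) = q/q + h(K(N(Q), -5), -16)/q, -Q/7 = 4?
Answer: -61/26388906 ≈ -2.3116e-6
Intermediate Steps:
Q = -28 (Q = -7*4 = -28)
N(b) = 2*b*(-2 + b) (N(b) = (-2 + b)*(2*b) = 2*b*(-2 + b))
u(f, q) = 1 - 16/q (u(f, q) = q/q - 16/q = 1 - 16/q)
1/(u(311, 976) - 432606) = 1/((-16 + 976)/976 - 432606) = 1/((1/976)*960 - 432606) = 1/(60/61 - 432606) = 1/(-26388906/61) = -61/26388906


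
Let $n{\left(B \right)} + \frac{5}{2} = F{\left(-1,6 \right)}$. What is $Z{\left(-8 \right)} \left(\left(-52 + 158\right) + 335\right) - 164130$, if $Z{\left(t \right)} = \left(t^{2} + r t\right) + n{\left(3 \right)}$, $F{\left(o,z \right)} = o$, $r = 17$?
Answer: $- \frac{394851}{2} \approx -1.9743 \cdot 10^{5}$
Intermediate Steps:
$n{\left(B \right)} = - \frac{7}{2}$ ($n{\left(B \right)} = - \frac{5}{2} - 1 = - \frac{7}{2}$)
$Z{\left(t \right)} = - \frac{7}{2} + t^{2} + 17 t$ ($Z{\left(t \right)} = \left(t^{2} + 17 t\right) - \frac{7}{2} = - \frac{7}{2} + t^{2} + 17 t$)
$Z{\left(-8 \right)} \left(\left(-52 + 158\right) + 335\right) - 164130 = \left(- \frac{7}{2} + \left(-8\right)^{2} + 17 \left(-8\right)\right) \left(\left(-52 + 158\right) + 335\right) - 164130 = \left(- \frac{7}{2} + 64 - 136\right) \left(106 + 335\right) - 164130 = \left(- \frac{151}{2}\right) 441 - 164130 = - \frac{66591}{2} - 164130 = - \frac{394851}{2}$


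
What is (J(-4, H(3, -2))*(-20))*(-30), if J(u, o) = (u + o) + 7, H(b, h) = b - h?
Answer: 4800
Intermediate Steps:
J(u, o) = 7 + o + u (J(u, o) = (o + u) + 7 = 7 + o + u)
(J(-4, H(3, -2))*(-20))*(-30) = ((7 + (3 - 1*(-2)) - 4)*(-20))*(-30) = ((7 + (3 + 2) - 4)*(-20))*(-30) = ((7 + 5 - 4)*(-20))*(-30) = (8*(-20))*(-30) = -160*(-30) = 4800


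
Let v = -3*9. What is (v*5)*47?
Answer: -6345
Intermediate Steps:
v = -27
(v*5)*47 = -27*5*47 = -135*47 = -6345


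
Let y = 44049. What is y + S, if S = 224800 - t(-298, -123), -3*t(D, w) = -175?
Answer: 806372/3 ≈ 2.6879e+5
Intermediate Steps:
t(D, w) = 175/3 (t(D, w) = -1/3*(-175) = 175/3)
S = 674225/3 (S = 224800 - 1*175/3 = 224800 - 175/3 = 674225/3 ≈ 2.2474e+5)
y + S = 44049 + 674225/3 = 806372/3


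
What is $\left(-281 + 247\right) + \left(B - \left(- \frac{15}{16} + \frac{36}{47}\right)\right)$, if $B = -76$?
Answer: $- \frac{82591}{752} \approx -109.83$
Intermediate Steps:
$\left(-281 + 247\right) + \left(B - \left(- \frac{15}{16} + \frac{36}{47}\right)\right) = \left(-281 + 247\right) - \frac{57023}{752} = -34 - \frac{57023}{752} = - \frac{82591}{752}$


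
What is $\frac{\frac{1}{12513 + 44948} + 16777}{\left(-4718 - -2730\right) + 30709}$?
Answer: $\frac{964023198}{1650337381} \approx 0.58414$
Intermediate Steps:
$\frac{\frac{1}{12513 + 44948} + 16777}{\left(-4718 - -2730\right) + 30709} = \frac{\frac{1}{57461} + 16777}{\left(-4718 + 2730\right) + 30709} = \frac{\frac{1}{57461} + 16777}{-1988 + 30709} = \frac{964023198}{57461 \cdot 28721} = \frac{964023198}{57461} \cdot \frac{1}{28721} = \frac{964023198}{1650337381}$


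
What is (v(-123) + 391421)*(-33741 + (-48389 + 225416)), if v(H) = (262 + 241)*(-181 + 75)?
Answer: 48445426458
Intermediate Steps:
v(H) = -53318 (v(H) = 503*(-106) = -53318)
(v(-123) + 391421)*(-33741 + (-48389 + 225416)) = (-53318 + 391421)*(-33741 + (-48389 + 225416)) = 338103*(-33741 + 177027) = 338103*143286 = 48445426458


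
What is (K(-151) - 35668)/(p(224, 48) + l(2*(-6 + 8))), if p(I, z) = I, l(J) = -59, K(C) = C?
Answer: -35819/165 ≈ -217.08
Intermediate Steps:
(K(-151) - 35668)/(p(224, 48) + l(2*(-6 + 8))) = (-151 - 35668)/(224 - 59) = -35819/165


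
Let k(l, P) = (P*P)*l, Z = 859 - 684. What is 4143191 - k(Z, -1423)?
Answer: -350219384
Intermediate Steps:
Z = 175
k(l, P) = l*P² (k(l, P) = P²*l = l*P²)
4143191 - k(Z, -1423) = 4143191 - 175*(-1423)² = 4143191 - 175*2024929 = 4143191 - 1*354362575 = 4143191 - 354362575 = -350219384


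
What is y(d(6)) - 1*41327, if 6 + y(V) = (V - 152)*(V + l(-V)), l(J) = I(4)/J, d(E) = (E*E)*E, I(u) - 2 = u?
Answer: -247597/9 ≈ -27511.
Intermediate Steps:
I(u) = 2 + u
d(E) = E³ (d(E) = E²*E = E³)
l(J) = 6/J (l(J) = (2 + 4)/J = 6/J)
y(V) = -6 + (-152 + V)*(V - 6/V) (y(V) = -6 + (V - 152)*(V + 6/((-V))) = -6 + (-152 + V)*(V + 6*(-1/V)) = -6 + (-152 + V)*(V - 6/V))
y(d(6)) - 1*41327 = (-12 + (6³)² - 152*6³ + 912/(6³)) - 1*41327 = (-12 + 216² - 152*216 + 912/216) - 41327 = (-12 + 46656 - 32832 + 912*(1/216)) - 41327 = (-12 + 46656 - 32832 + 38/9) - 41327 = 124346/9 - 41327 = -247597/9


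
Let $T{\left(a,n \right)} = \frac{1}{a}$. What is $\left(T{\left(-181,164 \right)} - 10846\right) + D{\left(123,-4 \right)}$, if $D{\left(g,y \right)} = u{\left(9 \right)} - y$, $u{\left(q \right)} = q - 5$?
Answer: $- \frac{1961679}{181} \approx -10838.0$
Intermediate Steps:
$u{\left(q \right)} = -5 + q$ ($u{\left(q \right)} = q - 5 = -5 + q$)
$D{\left(g,y \right)} = 4 - y$ ($D{\left(g,y \right)} = \left(-5 + 9\right) - y = 4 - y$)
$\left(T{\left(-181,164 \right)} - 10846\right) + D{\left(123,-4 \right)} = \left(\frac{1}{-181} - 10846\right) + \left(4 - -4\right) = \left(- \frac{1}{181} - 10846\right) + \left(4 + 4\right) = - \frac{1963127}{181} + 8 = - \frac{1961679}{181}$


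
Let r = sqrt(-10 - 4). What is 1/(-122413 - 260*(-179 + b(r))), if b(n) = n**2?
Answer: -1/72233 ≈ -1.3844e-5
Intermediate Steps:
r = I*sqrt(14) (r = sqrt(-14) = I*sqrt(14) ≈ 3.7417*I)
1/(-122413 - 260*(-179 + b(r))) = 1/(-122413 - 260*(-179 + (I*sqrt(14))**2)) = 1/(-122413 - 260*(-179 - 14)) = 1/(-122413 - 260*(-193)) = 1/(-122413 + 50180) = 1/(-72233) = -1/72233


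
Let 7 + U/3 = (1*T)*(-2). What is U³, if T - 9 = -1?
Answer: -328509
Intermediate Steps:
T = 8 (T = 9 - 1 = 8)
U = -69 (U = -21 + 3*((1*8)*(-2)) = -21 + 3*(8*(-2)) = -21 + 3*(-16) = -21 - 48 = -69)
U³ = (-69)³ = -328509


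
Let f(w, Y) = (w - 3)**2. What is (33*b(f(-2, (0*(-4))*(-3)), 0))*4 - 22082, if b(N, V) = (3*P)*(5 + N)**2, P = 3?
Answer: 1047118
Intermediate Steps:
f(w, Y) = (-3 + w)**2
b(N, V) = 9*(5 + N)**2 (b(N, V) = (3*3)*(5 + N)**2 = 9*(5 + N)**2)
(33*b(f(-2, (0*(-4))*(-3)), 0))*4 - 22082 = (33*(9*(5 + (-3 - 2)**2)**2))*4 - 22082 = (33*(9*(5 + (-5)**2)**2))*4 - 22082 = (33*(9*(5 + 25)**2))*4 - 22082 = (33*(9*30**2))*4 - 22082 = (33*(9*900))*4 - 22082 = (33*8100)*4 - 22082 = 267300*4 - 22082 = 1069200 - 22082 = 1047118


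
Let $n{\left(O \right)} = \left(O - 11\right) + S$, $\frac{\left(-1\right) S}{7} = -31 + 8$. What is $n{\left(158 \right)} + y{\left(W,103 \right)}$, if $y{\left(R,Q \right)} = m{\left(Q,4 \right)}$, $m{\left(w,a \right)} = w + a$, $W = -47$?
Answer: $415$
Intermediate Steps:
$S = 161$ ($S = - 7 \left(-31 + 8\right) = \left(-7\right) \left(-23\right) = 161$)
$m{\left(w,a \right)} = a + w$
$y{\left(R,Q \right)} = 4 + Q$
$n{\left(O \right)} = 150 + O$ ($n{\left(O \right)} = \left(O - 11\right) + 161 = \left(-11 + O\right) + 161 = 150 + O$)
$n{\left(158 \right)} + y{\left(W,103 \right)} = \left(150 + 158\right) + \left(4 + 103\right) = 308 + 107 = 415$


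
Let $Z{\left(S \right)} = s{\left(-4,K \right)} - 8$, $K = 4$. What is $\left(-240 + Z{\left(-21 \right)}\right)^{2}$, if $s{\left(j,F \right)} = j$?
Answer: $63504$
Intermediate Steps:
$Z{\left(S \right)} = -12$ ($Z{\left(S \right)} = -4 - 8 = -12$)
$\left(-240 + Z{\left(-21 \right)}\right)^{2} = \left(-240 - 12\right)^{2} = \left(-252\right)^{2} = 63504$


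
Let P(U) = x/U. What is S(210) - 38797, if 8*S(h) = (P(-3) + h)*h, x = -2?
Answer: -33267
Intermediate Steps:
P(U) = -2/U
S(h) = h*(⅔ + h)/8 (S(h) = ((-2/(-3) + h)*h)/8 = ((-2*(-⅓) + h)*h)/8 = ((⅔ + h)*h)/8 = (h*(⅔ + h))/8 = h*(⅔ + h)/8)
S(210) - 38797 = (1/24)*210*(2 + 3*210) - 38797 = (1/24)*210*(2 + 630) - 38797 = (1/24)*210*632 - 38797 = 5530 - 38797 = -33267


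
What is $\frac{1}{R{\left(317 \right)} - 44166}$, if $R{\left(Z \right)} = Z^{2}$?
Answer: $\frac{1}{56323} \approx 1.7755 \cdot 10^{-5}$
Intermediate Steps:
$\frac{1}{R{\left(317 \right)} - 44166} = \frac{1}{317^{2} - 44166} = \frac{1}{100489 - 44166} = \frac{1}{56323}$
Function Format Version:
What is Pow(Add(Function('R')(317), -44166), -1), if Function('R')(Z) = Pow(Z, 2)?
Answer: Rational(1, 56323) ≈ 1.7755e-5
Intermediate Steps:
Pow(Add(Function('R')(317), -44166), -1) = Pow(Add(Pow(317, 2), -44166), -1) = Pow(Add(100489, -44166), -1) = Pow(56323, -1) = Rational(1, 56323)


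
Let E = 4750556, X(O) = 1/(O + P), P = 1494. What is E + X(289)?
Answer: 8470241349/1783 ≈ 4.7506e+6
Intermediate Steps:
X(O) = 1/(1494 + O) (X(O) = 1/(O + 1494) = 1/(1494 + O))
E + X(289) = 4750556 + 1/(1494 + 289) = 4750556 + 1/1783 = 8470241349/1783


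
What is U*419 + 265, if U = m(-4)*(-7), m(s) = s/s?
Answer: -2668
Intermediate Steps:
m(s) = 1
U = -7 (U = 1*(-7) = -7)
U*419 + 265 = -7*419 + 265 = -2933 + 265 = -2668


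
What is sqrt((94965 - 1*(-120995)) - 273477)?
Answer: I*sqrt(57517) ≈ 239.83*I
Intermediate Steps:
sqrt((94965 - 1*(-120995)) - 273477) = sqrt((94965 + 120995) - 273477) = sqrt(215960 - 273477) = sqrt(-57517) = I*sqrt(57517)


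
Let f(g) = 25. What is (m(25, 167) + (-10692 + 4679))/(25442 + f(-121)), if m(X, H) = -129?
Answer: -6142/25467 ≈ -0.24117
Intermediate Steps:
(m(25, 167) + (-10692 + 4679))/(25442 + f(-121)) = (-129 + (-10692 + 4679))/(25442 + 25) = (-129 - 6013)/25467 = -6142*1/25467 = -6142/25467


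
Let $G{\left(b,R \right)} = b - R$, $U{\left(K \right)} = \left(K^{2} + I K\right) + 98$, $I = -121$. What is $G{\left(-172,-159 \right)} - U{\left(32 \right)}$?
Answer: $2737$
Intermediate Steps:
$U{\left(K \right)} = 98 + K^{2} - 121 K$ ($U{\left(K \right)} = \left(K^{2} - 121 K\right) + 98 = 98 + K^{2} - 121 K$)
$G{\left(-172,-159 \right)} - U{\left(32 \right)} = \left(-172 - -159\right) - \left(98 + 32^{2} - 3872\right) = \left(-172 + 159\right) - \left(98 + 1024 - 3872\right) = -13 - -2750 = -13 + 2750 = 2737$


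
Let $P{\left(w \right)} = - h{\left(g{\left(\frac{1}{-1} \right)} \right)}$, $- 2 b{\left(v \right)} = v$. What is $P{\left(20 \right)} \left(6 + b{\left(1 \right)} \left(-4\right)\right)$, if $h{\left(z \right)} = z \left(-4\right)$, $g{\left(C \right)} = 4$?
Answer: $128$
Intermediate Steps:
$b{\left(v \right)} = - \frac{v}{2}$
$h{\left(z \right)} = - 4 z$
$P{\left(w \right)} = 16$ ($P{\left(w \right)} = - \left(-4\right) 4 = \left(-1\right) \left(-16\right) = 16$)
$P{\left(20 \right)} \left(6 + b{\left(1 \right)} \left(-4\right)\right) = 16 \left(6 + \left(- \frac{1}{2}\right) 1 \left(-4\right)\right) = 16 \left(6 - -2\right) = 16 \left(6 + 2\right) = 16 \cdot 8 = 128$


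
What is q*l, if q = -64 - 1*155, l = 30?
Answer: -6570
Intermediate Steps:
q = -219 (q = -64 - 155 = -219)
q*l = -219*30 = -6570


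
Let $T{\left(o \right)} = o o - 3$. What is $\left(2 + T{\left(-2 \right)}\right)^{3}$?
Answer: $27$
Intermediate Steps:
$T{\left(o \right)} = -3 + o^{2}$ ($T{\left(o \right)} = o^{2} - 3 = -3 + o^{2}$)
$\left(2 + T{\left(-2 \right)}\right)^{3} = \left(2 - \left(3 - \left(-2\right)^{2}\right)\right)^{3} = \left(2 + \left(-3 + 4\right)\right)^{3} = \left(2 + 1\right)^{3} = 3^{3} = 27$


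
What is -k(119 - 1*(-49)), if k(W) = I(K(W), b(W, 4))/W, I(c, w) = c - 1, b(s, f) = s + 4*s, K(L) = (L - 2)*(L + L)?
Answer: -55775/168 ≈ -331.99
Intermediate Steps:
K(L) = 2*L*(-2 + L) (K(L) = (-2 + L)*(2*L) = 2*L*(-2 + L))
b(s, f) = 5*s
I(c, w) = -1 + c
k(W) = (-1 + 2*W*(-2 + W))/W
-k(119 - 1*(-49)) = -(-4 - 1/(119 - 1*(-49)) + 2*(119 - 1*(-49))) = -(-4 - 1/(119 + 49) + 2*(119 + 49)) = -(-4 - 1/168 + 2*168) = -(-4 - 1*1/168 + 336) = -(-4 - 1/168 + 336) = -1*55775/168 = -55775/168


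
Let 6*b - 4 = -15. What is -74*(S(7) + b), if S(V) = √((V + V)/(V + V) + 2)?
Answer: 407/3 - 74*√3 ≈ 7.4949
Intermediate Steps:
b = -11/6 (b = ⅔ + (⅙)*(-15) = ⅔ - 5/2 = -11/6 ≈ -1.8333)
S(V) = √3 (S(V) = √((2*V)/((2*V)) + 2) = √((2*V)*(1/(2*V)) + 2) = √(1 + 2) = √3)
-74*(S(7) + b) = -74*(√3 - 11/6) = -74*(-11/6 + √3) = 407/3 - 74*√3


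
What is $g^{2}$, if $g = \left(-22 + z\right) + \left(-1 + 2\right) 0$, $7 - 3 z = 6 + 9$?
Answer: $\frac{5476}{9} \approx 608.44$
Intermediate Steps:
$z = - \frac{8}{3}$ ($z = \frac{7}{3} - \frac{6 + 9}{3} = \frac{7}{3} - 5 = - \frac{8}{3} \approx -2.6667$)
$g = - \frac{74}{3}$ ($g = \left(-22 - \frac{8}{3}\right) + \left(-1 + 2\right) 0 = - \frac{74}{3} + 1 \cdot 0 = - \frac{74}{3} + 0 = - \frac{74}{3} \approx -24.667$)
$g^{2} = \left(- \frac{74}{3}\right)^{2} = \frac{5476}{9}$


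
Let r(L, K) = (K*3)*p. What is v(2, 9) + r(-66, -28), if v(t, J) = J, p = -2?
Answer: 177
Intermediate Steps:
r(L, K) = -6*K (r(L, K) = (K*3)*(-2) = (3*K)*(-2) = -6*K)
v(2, 9) + r(-66, -28) = 9 - 6*(-28) = 9 + 168 = 177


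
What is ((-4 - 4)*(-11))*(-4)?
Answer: -352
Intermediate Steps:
((-4 - 4)*(-11))*(-4) = -8*(-11)*(-4) = 88*(-4) = -352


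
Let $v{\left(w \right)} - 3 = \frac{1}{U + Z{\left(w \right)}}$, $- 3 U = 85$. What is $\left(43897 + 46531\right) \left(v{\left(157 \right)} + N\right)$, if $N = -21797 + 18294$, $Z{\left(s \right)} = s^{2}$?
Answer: $- \frac{11688587502358}{36931} \approx -3.165 \cdot 10^{8}$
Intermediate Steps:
$U = - \frac{85}{3}$ ($U = \left(- \frac{1}{3}\right) 85 = - \frac{85}{3} \approx -28.333$)
$v{\left(w \right)} = 3 + \frac{1}{- \frac{85}{3} + w^{2}}$
$N = -3503$
$\left(43897 + 46531\right) \left(v{\left(157 \right)} + N\right) = \left(43897 + 46531\right) \left(\frac{9 \left(-28 + 157^{2}\right)}{-85 + 3 \cdot 157^{2}} - 3503\right) = 90428 \left(\frac{9 \left(-28 + 24649\right)}{-85 + 3 \cdot 24649} - 3503\right) = 90428 \left(9 \frac{1}{-85 + 73947} \cdot 24621 - 3503\right) = 90428 \left(9 \cdot \frac{1}{73862} \cdot 24621 - 3503\right) = 90428 \left(\frac{221589}{73862} - 3503\right) = 90428 \left(- \frac{258516997}{73862}\right) = - \frac{11688587502358}{36931}$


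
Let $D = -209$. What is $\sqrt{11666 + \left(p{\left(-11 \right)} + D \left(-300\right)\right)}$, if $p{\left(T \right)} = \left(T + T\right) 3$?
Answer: $10 \sqrt{743} \approx 272.58$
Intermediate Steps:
$p{\left(T \right)} = 6 T$ ($p{\left(T \right)} = 2 T 3 = 6 T$)
$\sqrt{11666 + \left(p{\left(-11 \right)} + D \left(-300\right)\right)} = \sqrt{11666 + \left(6 \left(-11\right) - -62700\right)} = \sqrt{11666 + \left(-66 + 62700\right)} = \sqrt{11666 + 62634} = \sqrt{74300} = 10 \sqrt{743}$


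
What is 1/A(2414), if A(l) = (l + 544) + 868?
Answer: 1/3826 ≈ 0.00026137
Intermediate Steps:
A(l) = 1412 + l (A(l) = (544 + l) + 868 = 1412 + l)
1/A(2414) = 1/(1412 + 2414) = 1/3826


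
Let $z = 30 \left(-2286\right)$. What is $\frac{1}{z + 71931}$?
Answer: $\frac{1}{3351} \approx 0.00029842$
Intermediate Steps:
$z = -68580$
$\frac{1}{z + 71931} = \frac{1}{-68580 + 71931} = \frac{1}{3351}$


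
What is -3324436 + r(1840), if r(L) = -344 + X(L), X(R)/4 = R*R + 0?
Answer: 10217620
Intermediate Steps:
X(R) = 4*R**2 (X(R) = 4*(R*R + 0) = 4*(R**2 + 0) = 4*R**2)
r(L) = -344 + 4*L**2
-3324436 + r(1840) = -3324436 + (-344 + 4*1840**2) = -3324436 + (-344 + 4*3385600) = -3324436 + (-344 + 13542400) = -3324436 + 13542056 = 10217620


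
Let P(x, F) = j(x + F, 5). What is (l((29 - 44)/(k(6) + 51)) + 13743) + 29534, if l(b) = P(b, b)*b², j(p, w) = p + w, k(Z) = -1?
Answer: 10819349/250 ≈ 43277.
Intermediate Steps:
P(x, F) = 5 + F + x (P(x, F) = (x + F) + 5 = (F + x) + 5 = 5 + F + x)
l(b) = b²*(5 + 2*b) (l(b) = (5 + b + b)*b² = (5 + 2*b)*b² = b²*(5 + 2*b))
(l((29 - 44)/(k(6) + 51)) + 13743) + 29534 = (((29 - 44)/(-1 + 51))²*(5 + 2*((29 - 44)/(-1 + 51))) + 13743) + 29534 = ((-15/50)²*(5 + 2*(-15/50)) + 13743) + 29534 = ((-15*1/50)²*(5 + 2*(-15*1/50)) + 13743) + 29534 = ((-3/10)²*(5 + 2*(-3/10)) + 13743) + 29534 = (9*(5 - ⅗)/100 + 13743) + 29534 = ((9/100)*(22/5) + 13743) + 29534 = (99/250 + 13743) + 29534 = 3435849/250 + 29534 = 10819349/250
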